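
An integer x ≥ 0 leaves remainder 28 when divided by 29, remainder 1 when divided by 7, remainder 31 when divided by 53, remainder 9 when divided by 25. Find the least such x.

From x ≡ 28 (mod 29) write x = 28 + 29t. Substituting into x ≡ 1 (mod 7) gives 29t ≡ 1 (mod 7), and since 1⁻¹ ≡ 1 (mod 7), t ≡ 1. Hence x ≡ 28 + 29·1 = 57 (mod 203).
From x ≡ 57 (mod 203) write x = 57 + 203t. Substituting into x ≡ 31 (mod 53) gives 203t ≡ 27 (mod 53), and since 44⁻¹ ≡ 47 (mod 53), t ≡ 50. Hence x ≡ 57 + 203·50 = 10207 (mod 10759).
From x ≡ 10207 (mod 10759) write x = 10207 + 10759t. Substituting into x ≡ 9 (mod 25) gives 10759t ≡ 2 (mod 25), and since 9⁻¹ ≡ 14 (mod 25), t ≡ 3. Hence x ≡ 10207 + 10759·3 = 42484 (mod 268975).

42484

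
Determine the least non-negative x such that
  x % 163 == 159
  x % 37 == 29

From x ≡ 159 (mod 163) write x = 159 + 163t. Substituting into x ≡ 29 (mod 37) gives 163t ≡ 18 (mod 37), and since 15⁻¹ ≡ 5 (mod 37), t ≡ 16. Hence x ≡ 159 + 163·16 = 2767 (mod 6031).

2767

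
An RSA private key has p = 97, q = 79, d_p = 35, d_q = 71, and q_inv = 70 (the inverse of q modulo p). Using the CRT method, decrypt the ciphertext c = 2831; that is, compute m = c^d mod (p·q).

3989

m₁ = c^(d_p) mod p: c ≡ 18 (mod 97), and 18^35 mod 97 = 12.
m₂ = c^(d_q) mod q: c ≡ 66 (mod 79), and 66^71 mod 79 = 39.
h = q_inv·(m₁ − m₂) mod p = 70·(12 − 39) mod 97 = 50.
m = m₂ + h·q = 39 + 50·79 = 3989.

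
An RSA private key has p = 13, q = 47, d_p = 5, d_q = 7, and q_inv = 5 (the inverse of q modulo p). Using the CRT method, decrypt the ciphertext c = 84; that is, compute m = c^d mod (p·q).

2

m₁ = c^(d_p) mod p: c ≡ 6 (mod 13), and 6^5 mod 13 = 2.
m₂ = c^(d_q) mod q: c ≡ 37 (mod 47), and 37^7 mod 47 = 2.
h = q_inv·(m₁ − m₂) mod p = 5·(2 − 2) mod 13 = 0.
m = m₂ + h·q = 2 + 0·47 = 2.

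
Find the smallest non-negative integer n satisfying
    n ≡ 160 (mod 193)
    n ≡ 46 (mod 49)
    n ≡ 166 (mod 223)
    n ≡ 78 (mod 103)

97414594

The moduli are pairwise coprime; M = 193·49·223·103 = 217217833.
M/193 = 1125481; 1125481 ≡ 98 (mod 193); 98·65 ≡ 1, so inverse 65.
M/49 = 4433017; 4433017 ≡ 36 (mod 49); 36·15 ≡ 1, so inverse 15.
M/223 = 974071; 974071 ≡ 7 (mod 223); 7·32 ≡ 1, so inverse 32.
M/103 = 2108911; 2108911 ≡ 89 (mod 103); 89·22 ≡ 1, so inverse 22.
n ≡ 160·1125481·65 + 46·4433017·15 + 166·974071·32 + 78·2108911·22 = 23556940558.
23556940558 mod 217217833 = 97414594.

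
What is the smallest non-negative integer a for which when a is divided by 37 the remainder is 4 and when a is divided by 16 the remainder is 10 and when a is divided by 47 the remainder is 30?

The moduli are pairwise coprime; N = 37·16·47 = 27824.
N/37 = 752; 752 ≡ 12 (mod 37); 12·34 ≡ 1, so inverse 34.
N/16 = 1739; 1739 ≡ 11 (mod 16); 11·3 ≡ 1, so inverse 3.
N/47 = 592; 592 ≡ 28 (mod 47); 28·42 ≡ 1, so inverse 42.
a ≡ 4·752·34 + 10·1739·3 + 30·592·42 = 900362.
900362 mod 27824 = 9994.

9994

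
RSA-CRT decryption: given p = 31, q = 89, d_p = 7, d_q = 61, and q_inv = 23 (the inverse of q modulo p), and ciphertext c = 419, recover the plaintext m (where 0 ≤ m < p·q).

m₁ = c^(d_p) mod p: c ≡ 16 (mod 31), and 16^7 mod 31 = 8.
m₂ = c^(d_q) mod q: c ≡ 63 (mod 89), and 63^61 mod 89 = 62.
h = q_inv·(m₁ − m₂) mod p = 23·(8 − 62) mod 31 = 29.
m = m₂ + h·q = 62 + 29·89 = 2643.

2643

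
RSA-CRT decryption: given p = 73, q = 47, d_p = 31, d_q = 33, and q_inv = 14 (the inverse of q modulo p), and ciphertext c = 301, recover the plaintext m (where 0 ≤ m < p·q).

m₁ = c^(d_p) mod p: c ≡ 9 (mod 73), and 9^31 mod 73 = 9.
m₂ = c^(d_q) mod q: c ≡ 19 (mod 47), and 19^33 mod 47 = 43.
h = q_inv·(m₁ − m₂) mod p = 14·(9 − 43) mod 73 = 35.
m = m₂ + h·q = 43 + 35·47 = 1688.

1688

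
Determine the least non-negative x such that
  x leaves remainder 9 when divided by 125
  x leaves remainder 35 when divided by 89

From x ≡ 9 (mod 125) write x = 9 + 125t. Substituting into x ≡ 35 (mod 89) gives 125t ≡ 26 (mod 89), and since 36⁻¹ ≡ 47 (mod 89), t ≡ 65. Hence x ≡ 9 + 125·65 = 8134 (mod 11125).

8134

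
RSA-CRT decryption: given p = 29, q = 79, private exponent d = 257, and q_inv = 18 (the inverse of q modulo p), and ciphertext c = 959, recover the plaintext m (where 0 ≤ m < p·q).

1424

d_p = d mod (p−1) = 257 mod 28 = 5; d_q = d mod (q−1) = 23.
m₁ = c^(d_p) mod p: c ≡ 2 (mod 29), and 2^5 mod 29 = 3.
m₂ = c^(d_q) mod q: c ≡ 11 (mod 79), and 11^23 mod 79 = 2.
h = q_inv·(m₁ − m₂) mod p = 18·(3 − 2) mod 29 = 18.
m = m₂ + h·q = 2 + 18·79 = 1424.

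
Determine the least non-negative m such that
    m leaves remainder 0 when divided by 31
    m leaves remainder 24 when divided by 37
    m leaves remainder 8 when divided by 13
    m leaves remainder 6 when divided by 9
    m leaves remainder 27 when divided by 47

3345675

From m ≡ 0 (mod 31) write m = 0 + 31t. Substituting into m ≡ 24 (mod 37) gives 31t ≡ 24 (mod 37), and since 31⁻¹ ≡ 6 (mod 37), t ≡ 33. Hence m ≡ 0 + 31·33 = 1023 (mod 1147).
From m ≡ 1023 (mod 1147) write m = 1023 + 1147t. Substituting into m ≡ 8 (mod 13) gives 1147t ≡ 12 (mod 13), and since 3⁻¹ ≡ 9 (mod 13), t ≡ 4. Hence m ≡ 1023 + 1147·4 = 5611 (mod 14911).
From m ≡ 5611 (mod 14911) write m = 5611 + 14911t. Substituting into m ≡ 6 (mod 9) gives 14911t ≡ 2 (mod 9), and since 7⁻¹ ≡ 4 (mod 9), t ≡ 8. Hence m ≡ 5611 + 14911·8 = 124899 (mod 134199).
From m ≡ 124899 (mod 134199) write m = 124899 + 134199t. Substituting into m ≡ 27 (mod 47) gives 134199t ≡ 7 (mod 47), and since 14⁻¹ ≡ 37 (mod 47), t ≡ 24. Hence m ≡ 124899 + 134199·24 = 3345675 (mod 6307353).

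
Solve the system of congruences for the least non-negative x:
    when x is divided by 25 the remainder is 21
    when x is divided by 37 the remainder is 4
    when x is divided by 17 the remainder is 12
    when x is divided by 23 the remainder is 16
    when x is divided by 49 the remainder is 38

From x ≡ 21 (mod 25) write x = 21 + 25t. Substituting into x ≡ 4 (mod 37) gives 25t ≡ 20 (mod 37), and since 25⁻¹ ≡ 3 (mod 37), t ≡ 23. Hence x ≡ 21 + 25·23 = 596 (mod 925).
From x ≡ 596 (mod 925) write x = 596 + 925t. Substituting into x ≡ 12 (mod 17) gives 925t ≡ 11 (mod 17), and since 7⁻¹ ≡ 5 (mod 17), t ≡ 4. Hence x ≡ 596 + 925·4 = 4296 (mod 15725).
From x ≡ 4296 (mod 15725) write x = 4296 + 15725t. Substituting into x ≡ 16 (mod 23) gives 15725t ≡ 21 (mod 23), and since 16⁻¹ ≡ 13 (mod 23), t ≡ 20. Hence x ≡ 4296 + 15725·20 = 318796 (mod 361675).
From x ≡ 318796 (mod 361675) write x = 318796 + 361675t. Substituting into x ≡ 38 (mod 49) gives 361675t ≡ 36 (mod 49), and since 6⁻¹ ≡ 41 (mod 49), t ≡ 6. Hence x ≡ 318796 + 361675·6 = 2488846 (mod 17722075).

2488846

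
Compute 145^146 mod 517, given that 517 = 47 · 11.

Mod 47: 145 ≡ 4; by Fermat, exponent reduces to 146 mod 46 = 8; 4^8 ≡ 18 (mod 47).
Mod 11: 145 ≡ 2; by Fermat, exponent reduces to 146 mod 10 = 6; 2^6 ≡ 9 (mod 11).
Combine by CRT: x ≡ 18 (mod 47), x ≡ 9 (mod 11) ⇒ x ≡ 394 (mod 517).

394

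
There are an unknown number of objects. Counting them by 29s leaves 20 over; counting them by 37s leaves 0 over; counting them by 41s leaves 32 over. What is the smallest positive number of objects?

Combine the congruences pairwise.
From N ≡ 20 (mod 29) write N = 20 + 29t. Substituting into N ≡ 0 (mod 37) gives 29t ≡ 17 (mod 37), and since 29⁻¹ ≡ 23 (mod 37), t ≡ 21. Hence N ≡ 20 + 29·21 = 629 (mod 1073).
From N ≡ 629 (mod 1073) write N = 629 + 1073t. Substituting into N ≡ 32 (mod 41) gives 1073t ≡ 18 (mod 41), and since 7⁻¹ ≡ 6 (mod 41), t ≡ 26. Hence N ≡ 629 + 1073·26 = 28527 (mod 43993).

28527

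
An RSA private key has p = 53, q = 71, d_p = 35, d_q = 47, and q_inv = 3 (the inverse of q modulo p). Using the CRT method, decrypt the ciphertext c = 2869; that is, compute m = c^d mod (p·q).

m₁ = c^(d_p) mod p: c ≡ 7 (mod 53), and 7^35 mod 53 = 43.
m₂ = c^(d_q) mod q: c ≡ 29 (mod 71), and 29^47 mod 71 = 40.
h = q_inv·(m₁ − m₂) mod p = 3·(43 − 40) mod 53 = 9.
m = m₂ + h·q = 40 + 9·71 = 679.

679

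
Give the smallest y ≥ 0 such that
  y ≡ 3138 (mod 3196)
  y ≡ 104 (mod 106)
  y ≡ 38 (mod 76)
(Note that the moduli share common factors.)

1959090

gcd(3196, 106) = 2 and 2 | (104 − 3138), so the pair is consistent; merging gives y ≡ 95822 (mod 169388), where 169388 = lcm(3196, 106).
gcd(169388, 76) = 4 and 4 | (38 − 95822), so the pair is consistent; merging gives y ≡ 1959090 (mod 3218372), where 3218372 = lcm(169388, 76).
The solution is unique modulo lcm(3196, 106, 76) = 3218372.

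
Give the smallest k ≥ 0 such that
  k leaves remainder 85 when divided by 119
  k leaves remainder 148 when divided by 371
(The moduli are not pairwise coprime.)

1632

gcd(119, 371) = 7 and 7 | (148 − 85), so the pair is consistent; merging gives k ≡ 1632 (mod 6307), where 6307 = lcm(119, 371).
The solution is unique modulo lcm(119, 371) = 6307.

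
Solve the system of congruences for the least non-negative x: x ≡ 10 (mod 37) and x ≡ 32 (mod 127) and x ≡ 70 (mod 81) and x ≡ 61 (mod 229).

6803422

The moduli are pairwise coprime; N = 37·127·81·229 = 87161751.
N/37 = 2355723; 2355723 ≡ 7 (mod 37); 7·16 ≡ 1, so inverse 16.
N/127 = 686313; 686313 ≡ 5 (mod 127); 5·51 ≡ 1, so inverse 51.
N/81 = 1076071; 1076071 ≡ 67 (mod 81); 67·52 ≡ 1, so inverse 52.
N/229 = 380619; 380619 ≡ 21 (mod 229); 21·120 ≡ 1, so inverse 120.
x ≡ 10·2355723·16 + 32·686313·51 + 70·1076071·52 + 61·380619·120 = 8200008016.
8200008016 mod 87161751 = 6803422.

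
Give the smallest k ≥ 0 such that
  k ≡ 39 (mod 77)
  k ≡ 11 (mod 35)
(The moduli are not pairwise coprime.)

gcd(77, 35) = 7 and 7 | (11 − 39), so the pair is consistent; merging gives k ≡ 116 (mod 385), where 385 = lcm(77, 35).
The solution is unique modulo lcm(77, 35) = 385.

116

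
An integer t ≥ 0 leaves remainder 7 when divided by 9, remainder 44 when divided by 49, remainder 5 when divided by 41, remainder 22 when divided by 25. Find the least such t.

Combine the congruences pairwise.
From t ≡ 7 (mod 9) write t = 7 + 9s. Substituting into t ≡ 44 (mod 49) gives 9s ≡ 37 (mod 49), and since 9⁻¹ ≡ 11 (mod 49), s ≡ 15. Hence t ≡ 7 + 9·15 = 142 (mod 441).
From t ≡ 142 (mod 441) write t = 142 + 441s. Substituting into t ≡ 5 (mod 41) gives 441s ≡ 27 (mod 41), and since 31⁻¹ ≡ 4 (mod 41), s ≡ 26. Hence t ≡ 142 + 441·26 = 11608 (mod 18081).
From t ≡ 11608 (mod 18081) write t = 11608 + 18081s. Substituting into t ≡ 22 (mod 25) gives 18081s ≡ 14 (mod 25), and since 6⁻¹ ≡ 21 (mod 25), s ≡ 19. Hence t ≡ 11608 + 18081·19 = 355147 (mod 452025).

355147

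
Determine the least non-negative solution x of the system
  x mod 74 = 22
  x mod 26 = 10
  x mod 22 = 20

gcd(74, 26) = 2 and 2 | (10 − 22), so the pair is consistent; merging gives x ≡ 244 (mod 962), where 962 = lcm(74, 26).
gcd(962, 22) = 2 and 2 | (20 − 244), so the pair is consistent; merging gives x ≡ 7940 (mod 10582), where 10582 = lcm(962, 22).
The solution is unique modulo lcm(74, 26, 22) = 10582.

7940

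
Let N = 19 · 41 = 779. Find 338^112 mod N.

Mod 19: 338 ≡ 15; by Fermat, exponent reduces to 112 mod 18 = 4; 15^4 ≡ 9 (mod 19).
Mod 41: 338 ≡ 10; by Fermat, exponent reduces to 112 mod 40 = 32; 10^32 ≡ 18 (mod 41).
Combine by CRT: x ≡ 9 (mod 19), x ≡ 18 (mod 41) ⇒ x ≡ 674 (mod 779).

674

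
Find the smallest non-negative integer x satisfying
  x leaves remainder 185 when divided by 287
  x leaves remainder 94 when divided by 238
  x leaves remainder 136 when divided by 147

gcd(287, 238) = 7 and 7 | (94 − 185), so the pair is consistent; merging gives x ≡ 1046 (mod 9758), where 9758 = lcm(287, 238).
gcd(9758, 147) = 7 and 7 | (136 − 1046), so the pair is consistent; merging gives x ≡ 98626 (mod 204918), where 204918 = lcm(9758, 147).
The solution is unique modulo lcm(287, 238, 147) = 204918.

98626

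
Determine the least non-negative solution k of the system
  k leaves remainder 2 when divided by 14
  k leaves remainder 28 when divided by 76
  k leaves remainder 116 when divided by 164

gcd(14, 76) = 2 and 2 | (28 − 2), so the pair is consistent; merging gives k ≡ 408 (mod 532), where 532 = lcm(14, 76).
gcd(532, 164) = 4 and 4 | (116 − 408), so the pair is consistent; merging gives k ≡ 3068 (mod 21812), where 21812 = lcm(532, 164).
The solution is unique modulo lcm(14, 76, 164) = 21812.

3068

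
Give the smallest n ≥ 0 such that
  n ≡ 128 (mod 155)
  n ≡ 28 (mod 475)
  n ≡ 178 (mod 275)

93128

gcd(155, 475) = 5 and 5 | (28 − 128), so the pair is consistent; merging gives n ≡ 4778 (mod 14725), where 14725 = lcm(155, 475).
gcd(14725, 275) = 25 and 25 | (178 − 4778), so the pair is consistent; merging gives n ≡ 93128 (mod 161975), where 161975 = lcm(14725, 275).
The solution is unique modulo lcm(155, 475, 275) = 161975.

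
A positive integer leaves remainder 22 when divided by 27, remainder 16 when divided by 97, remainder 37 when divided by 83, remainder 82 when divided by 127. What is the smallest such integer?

From n ≡ 22 (mod 27) write n = 22 + 27t. Substituting into n ≡ 16 (mod 97) gives 27t ≡ 91 (mod 97), and since 27⁻¹ ≡ 18 (mod 97), t ≡ 86. Hence n ≡ 22 + 27·86 = 2344 (mod 2619).
From n ≡ 2344 (mod 2619) write n = 2344 + 2619t. Substituting into n ≡ 37 (mod 83) gives 2619t ≡ 17 (mod 83), and since 46⁻¹ ≡ 74 (mod 83), t ≡ 13. Hence n ≡ 2344 + 2619·13 = 36391 (mod 217377).
From n ≡ 36391 (mod 217377) write n = 36391 + 217377t. Substituting into n ≡ 82 (mod 127) gives 217377t ≡ 13 (mod 127), and since 80⁻¹ ≡ 27 (mod 127), t ≡ 97. Hence n ≡ 36391 + 217377·97 = 21121960 (mod 27606879).

21121960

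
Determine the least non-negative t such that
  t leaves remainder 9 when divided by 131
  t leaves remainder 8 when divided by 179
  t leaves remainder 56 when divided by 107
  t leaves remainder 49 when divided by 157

From t ≡ 9 (mod 131) write t = 9 + 131s. Substituting into t ≡ 8 (mod 179) gives 131s ≡ 178 (mod 179), and since 131⁻¹ ≡ 41 (mod 179), s ≡ 138. Hence t ≡ 9 + 131·138 = 18087 (mod 23449).
From t ≡ 18087 (mod 23449) write t = 18087 + 23449s. Substituting into t ≡ 56 (mod 107) gives 23449s ≡ 52 (mod 107), and since 16⁻¹ ≡ 87 (mod 107), s ≡ 30. Hence t ≡ 18087 + 23449·30 = 721557 (mod 2509043).
From t ≡ 721557 (mod 2509043) write t = 721557 + 2509043s. Substituting into t ≡ 49 (mod 157) gives 2509043s ≡ 64 (mod 157), and since 26⁻¹ ≡ 151 (mod 157), s ≡ 87. Hence t ≡ 721557 + 2509043·87 = 219008298 (mod 393919751).

219008298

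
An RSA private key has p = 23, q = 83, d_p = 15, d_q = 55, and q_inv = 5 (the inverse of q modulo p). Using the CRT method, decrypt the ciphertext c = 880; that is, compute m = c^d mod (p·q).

836

m₁ = c^(d_p) mod p: c ≡ 6 (mod 23), and 6^15 mod 23 = 8.
m₂ = c^(d_q) mod q: c ≡ 50 (mod 83), and 50^55 mod 83 = 6.
h = q_inv·(m₁ − m₂) mod p = 5·(8 − 6) mod 23 = 10.
m = m₂ + h·q = 6 + 10·83 = 836.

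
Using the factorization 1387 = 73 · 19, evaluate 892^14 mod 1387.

Mod 73: 892 ≡ 16; 16^14 ≡ 4 (mod 73).
Mod 19: 892 ≡ 18; 18^14 ≡ 1 (mod 19).
Combine by CRT: x ≡ 4 (mod 73), x ≡ 1 (mod 19) ⇒ x ≡ 77 (mod 1387).

77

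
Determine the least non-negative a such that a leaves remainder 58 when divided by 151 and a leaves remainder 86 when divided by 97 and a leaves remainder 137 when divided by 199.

916930

The moduli are pairwise coprime; N = 151·97·199 = 2914753.
N/151 = 19303; 19303 ≡ 126 (mod 151); 126·6 ≡ 1, so inverse 6.
N/97 = 30049; 30049 ≡ 76 (mod 97); 76·60 ≡ 1, so inverse 60.
N/199 = 14647; 14647 ≡ 120 (mod 199); 120·68 ≡ 1, so inverse 68.
a ≡ 58·19303·6 + 86·30049·60 + 137·14647·68 = 298221736.
298221736 mod 2914753 = 916930.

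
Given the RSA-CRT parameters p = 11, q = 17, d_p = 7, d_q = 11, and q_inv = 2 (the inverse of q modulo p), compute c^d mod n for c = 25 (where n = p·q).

m₁ = c^(d_p) mod p: c ≡ 3 (mod 11), and 3^7 mod 11 = 9.
m₂ = c^(d_q) mod q: c ≡ 8 (mod 17), and 8^11 mod 17 = 2.
h = q_inv·(m₁ − m₂) mod p = 2·(9 − 2) mod 11 = 3.
m = m₂ + h·q = 2 + 3·17 = 53.

53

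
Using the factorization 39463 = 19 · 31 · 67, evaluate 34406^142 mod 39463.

Mod 19: 34406 ≡ 16; by Fermat, exponent reduces to 142 mod 18 = 16; 16^16 ≡ 17 (mod 19).
Mod 31: 34406 ≡ 27; by Fermat, exponent reduces to 142 mod 30 = 22; 27^22 ≡ 16 (mod 31).
Mod 67: 34406 ≡ 35; by Fermat, exponent reduces to 142 mod 66 = 10; 35^10 ≡ 47 (mod 67).
Combine by CRT: x ≡ 17 (mod 19), x ≡ 16 (mod 31), x ≡ 47 (mod 67) ⇒ x ≡ 29125 (mod 39463).

29125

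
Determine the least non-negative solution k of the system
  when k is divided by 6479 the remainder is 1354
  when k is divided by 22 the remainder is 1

7833

gcd(6479, 22) = 11 and 11 | (1 − 1354), so the pair is consistent; merging gives k ≡ 7833 (mod 12958), where 12958 = lcm(6479, 22).
The solution is unique modulo lcm(6479, 22) = 12958.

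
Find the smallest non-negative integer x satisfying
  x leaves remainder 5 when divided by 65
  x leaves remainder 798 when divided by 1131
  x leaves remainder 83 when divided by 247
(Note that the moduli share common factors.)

Combine the congruences pairwise.
gcd(65, 1131) = 13 and 13 | (798 − 5), so the pair is consistent; merging gives x ≡ 3060 (mod 5655), where 5655 = lcm(65, 1131).
gcd(5655, 247) = 13 and 13 | (83 − 3060), so the pair is consistent; merging gives x ≡ 59610 (mod 107445), where 107445 = lcm(5655, 247).
The solution is unique modulo lcm(65, 1131, 247) = 107445.

59610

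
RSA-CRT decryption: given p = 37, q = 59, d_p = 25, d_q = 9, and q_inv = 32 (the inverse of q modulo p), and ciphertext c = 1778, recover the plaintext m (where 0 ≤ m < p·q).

m₁ = c^(d_p) mod p: c ≡ 2 (mod 37), and 2^25 mod 37 = 20.
m₂ = c^(d_q) mod q: c ≡ 8 (mod 59), and 8^9 mod 59 = 44.
h = q_inv·(m₁ − m₂) mod p = 32·(20 − 44) mod 37 = 9.
m = m₂ + h·q = 44 + 9·59 = 575.

575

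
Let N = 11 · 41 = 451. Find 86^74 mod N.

379

Mod 11: 86 ≡ 9; by Fermat, exponent reduces to 74 mod 10 = 4; 9^4 ≡ 5 (mod 11).
Mod 41: 86 ≡ 4; by Fermat, exponent reduces to 74 mod 40 = 34; 4^34 ≡ 10 (mod 41).
Combine by CRT: x ≡ 5 (mod 11), x ≡ 10 (mod 41) ⇒ x ≡ 379 (mod 451).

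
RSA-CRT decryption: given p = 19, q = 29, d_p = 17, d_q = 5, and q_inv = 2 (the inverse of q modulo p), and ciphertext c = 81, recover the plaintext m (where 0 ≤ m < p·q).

m₁ = c^(d_p) mod p: c ≡ 5 (mod 19), and 5^17 mod 19 = 4.
m₂ = c^(d_q) mod q: c ≡ 23 (mod 29), and 23^5 mod 29 = 25.
h = q_inv·(m₁ − m₂) mod p = 2·(4 − 25) mod 19 = 15.
m = m₂ + h·q = 25 + 15·29 = 460.

460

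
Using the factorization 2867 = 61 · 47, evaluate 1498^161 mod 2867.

Mod 61: 1498 ≡ 34; by Fermat, exponent reduces to 161 mod 60 = 41; 34^41 ≡ 34 (mod 61).
Mod 47: 1498 ≡ 41; by Fermat, exponent reduces to 161 mod 46 = 23; 41^23 ≡ 46 (mod 47).
Combine by CRT: x ≡ 34 (mod 61), x ≡ 46 (mod 47) ⇒ x ≡ 1315 (mod 2867).

1315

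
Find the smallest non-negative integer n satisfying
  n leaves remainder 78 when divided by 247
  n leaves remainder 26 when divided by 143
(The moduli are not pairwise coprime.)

1313

gcd(247, 143) = 13 and 13 | (26 − 78), so the pair is consistent; merging gives n ≡ 1313 (mod 2717), where 2717 = lcm(247, 143).
The solution is unique modulo lcm(247, 143) = 2717.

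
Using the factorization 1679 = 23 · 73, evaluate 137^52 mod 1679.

1013

Mod 23: 137 ≡ 22; by Fermat, exponent reduces to 52 mod 22 = 8; 22^8 ≡ 1 (mod 23).
Mod 73: 137 ≡ 64; 64^52 ≡ 64 (mod 73).
Combine by CRT: x ≡ 1 (mod 23), x ≡ 64 (mod 73) ⇒ x ≡ 1013 (mod 1679).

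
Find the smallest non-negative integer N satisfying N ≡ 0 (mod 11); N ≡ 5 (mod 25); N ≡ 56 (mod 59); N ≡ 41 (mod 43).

From N ≡ 0 (mod 11) write N = 0 + 11t. Substituting into N ≡ 5 (mod 25) gives 11t ≡ 5 (mod 25), and since 11⁻¹ ≡ 16 (mod 25), t ≡ 5. Hence N ≡ 0 + 11·5 = 55 (mod 275).
From N ≡ 55 (mod 275) write N = 55 + 275t. Substituting into N ≡ 56 (mod 59) gives 275t ≡ 1 (mod 59), and since 39⁻¹ ≡ 56 (mod 59), t ≡ 56. Hence N ≡ 55 + 275·56 = 15455 (mod 16225).
From N ≡ 15455 (mod 16225) write N = 15455 + 16225t. Substituting into N ≡ 41 (mod 43) gives 16225t ≡ 23 (mod 43), and since 14⁻¹ ≡ 40 (mod 43), t ≡ 17. Hence N ≡ 15455 + 16225·17 = 291280 (mod 697675).

291280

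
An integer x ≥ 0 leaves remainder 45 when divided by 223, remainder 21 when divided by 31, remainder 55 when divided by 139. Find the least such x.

The moduli are pairwise coprime; N = 223·31·139 = 960907.
N/223 = 4309; 4309 ≡ 72 (mod 223); 72·127 ≡ 1, so inverse 127.
N/31 = 30997; 30997 ≡ 28 (mod 31); 28·10 ≡ 1, so inverse 10.
N/139 = 6913; 6913 ≡ 102 (mod 139); 102·15 ≡ 1, so inverse 15.
x ≡ 45·4309·127 + 21·30997·10 + 55·6913·15 = 36838530.
36838530 mod 960907 = 324064.

324064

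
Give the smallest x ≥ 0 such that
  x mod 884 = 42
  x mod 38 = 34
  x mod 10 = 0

19490

gcd(884, 38) = 2 and 2 | (34 − 42), so the pair is consistent; merging gives x ≡ 2694 (mod 16796), where 16796 = lcm(884, 38).
gcd(16796, 10) = 2 and 2 | (0 − 2694), so the pair is consistent; merging gives x ≡ 19490 (mod 83980), where 83980 = lcm(16796, 10).
The solution is unique modulo lcm(884, 38, 10) = 83980.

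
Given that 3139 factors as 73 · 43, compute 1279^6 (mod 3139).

Mod 73: 1279 ≡ 38; 38^6 ≡ 65 (mod 73).
Mod 43: 1279 ≡ 32; 32^6 ≡ 4 (mod 43).
Combine by CRT: x ≡ 65 (mod 73), x ≡ 4 (mod 43) ⇒ x ≡ 649 (mod 3139).

649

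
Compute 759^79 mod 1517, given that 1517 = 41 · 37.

986

Mod 41: 759 ≡ 21; by Fermat, exponent reduces to 79 mod 40 = 39; 21^39 ≡ 2 (mod 41).
Mod 37: 759 ≡ 19; by Fermat, exponent reduces to 79 mod 36 = 7; 19^7 ≡ 24 (mod 37).
Combine by CRT: x ≡ 2 (mod 41), x ≡ 24 (mod 37) ⇒ x ≡ 986 (mod 1517).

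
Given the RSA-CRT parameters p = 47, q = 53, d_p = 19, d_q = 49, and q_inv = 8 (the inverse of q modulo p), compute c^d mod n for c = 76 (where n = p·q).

m₁ = c^(d_p) mod p: c ≡ 29 (mod 47), and 29^19 mod 47 = 15.
m₂ = c^(d_q) mod q: c ≡ 23 (mod 53), and 23^49 mod 53 = 23.
h = q_inv·(m₁ − m₂) mod p = 8·(15 − 23) mod 47 = 30.
m = m₂ + h·q = 23 + 30·53 = 1613.

1613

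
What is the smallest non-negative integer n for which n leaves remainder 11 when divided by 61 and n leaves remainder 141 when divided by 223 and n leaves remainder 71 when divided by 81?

642158

The moduli are pairwise coprime; M = 61·223·81 = 1101843.
M/61 = 18063; 18063 ≡ 7 (mod 61); 7·35 ≡ 1, so inverse 35.
M/223 = 4941; 4941 ≡ 35 (mod 223); 35·51 ≡ 1, so inverse 51.
M/81 = 13603; 13603 ≡ 76 (mod 81); 76·16 ≡ 1, so inverse 16.
n ≡ 11·18063·35 + 141·4941·51 + 71·13603·16 = 57937994.
57937994 mod 1101843 = 642158.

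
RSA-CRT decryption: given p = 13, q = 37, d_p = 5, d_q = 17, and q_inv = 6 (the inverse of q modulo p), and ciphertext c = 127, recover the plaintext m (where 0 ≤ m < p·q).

m₁ = c^(d_p) mod p: c ≡ 10 (mod 13), and 10^5 mod 13 = 4.
m₂ = c^(d_q) mod q: c ≡ 16 (mod 37), and 16^17 mod 37 = 7.
h = q_inv·(m₁ − m₂) mod p = 6·(4 − 7) mod 13 = 8.
m = m₂ + h·q = 7 + 8·37 = 303.

303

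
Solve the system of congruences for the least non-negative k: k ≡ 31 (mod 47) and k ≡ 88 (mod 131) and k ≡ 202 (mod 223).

The moduli are pairwise coprime; N = 47·131·223 = 1373011.
N/47 = 29213; 29213 ≡ 26 (mod 47); 26·38 ≡ 1, so inverse 38.
N/131 = 10481; 10481 ≡ 1 (mod 131), inverse 1.
N/223 = 6157; 6157 ≡ 136 (mod 223); 136·41 ≡ 1, so inverse 41.
k ≡ 31·29213·38 + 88·10481·1 + 202·6157·41 = 86327516.
86327516 mod 1373011 = 1200834.

1200834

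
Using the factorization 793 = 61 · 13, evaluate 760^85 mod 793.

682

Mod 61: 760 ≡ 28; by Fermat, exponent reduces to 85 mod 60 = 25; 28^25 ≡ 11 (mod 61).
Mod 13: 760 ≡ 6; by Fermat, exponent reduces to 85 mod 12 = 1; 6^1 ≡ 6 (mod 13).
Combine by CRT: x ≡ 11 (mod 61), x ≡ 6 (mod 13) ⇒ x ≡ 682 (mod 793).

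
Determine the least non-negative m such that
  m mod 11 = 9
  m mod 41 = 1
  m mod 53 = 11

19886

The moduli are pairwise coprime; N = 11·41·53 = 23903.
N/11 = 2173; 2173 ≡ 6 (mod 11); 6·2 ≡ 1, so inverse 2.
N/41 = 583; 583 ≡ 9 (mod 41); 9·32 ≡ 1, so inverse 32.
N/53 = 451; 451 ≡ 27 (mod 53); 27·2 ≡ 1, so inverse 2.
m ≡ 9·2173·2 + 1·583·32 + 11·451·2 = 67692.
67692 mod 23903 = 19886.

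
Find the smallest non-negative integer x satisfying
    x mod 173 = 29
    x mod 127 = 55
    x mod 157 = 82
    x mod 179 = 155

231505688

The moduli are pairwise coprime; N = 173·127·157·179 = 617451013.
N/173 = 3569081; 3569081 ≡ 91 (mod 173); 91·154 ≡ 1, so inverse 154.
N/127 = 4861819; 4861819 ≡ 5 (mod 127); 5·51 ≡ 1, so inverse 51.
N/157 = 3932809; 3932809 ≡ 116 (mod 157); 116·134 ≡ 1, so inverse 134.
N/179 = 3449447; 3449447 ≡ 117 (mod 179); 117·153 ≡ 1, so inverse 153.
x ≡ 29·3569081·154 + 55·4861819·51 + 82·3932809·134 + 155·3449447·153 = 154594258938.
154594258938 mod 617451013 = 231505688.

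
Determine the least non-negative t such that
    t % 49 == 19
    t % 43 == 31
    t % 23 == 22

16973

The moduli are pairwise coprime; N = 49·43·23 = 48461.
N/49 = 989; 989 ≡ 9 (mod 49); 9·11 ≡ 1, so inverse 11.
N/43 = 1127; 1127 ≡ 9 (mod 43); 9·24 ≡ 1, so inverse 24.
N/23 = 2107; 2107 ≡ 14 (mod 23); 14·5 ≡ 1, so inverse 5.
t ≡ 19·989·11 + 31·1127·24 + 22·2107·5 = 1276959.
1276959 mod 48461 = 16973.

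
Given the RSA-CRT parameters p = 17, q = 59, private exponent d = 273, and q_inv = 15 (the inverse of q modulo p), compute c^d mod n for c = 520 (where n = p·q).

d_p = d mod (p−1) = 273 mod 16 = 1; d_q = d mod (q−1) = 41.
m₁ = c^(d_p) mod p: c ≡ 10 (mod 17), and 10^1 mod 17 = 10.
m₂ = c^(d_q) mod q: c ≡ 48 (mod 59), and 48^41 mod 59 = 21.
h = q_inv·(m₁ − m₂) mod p = 15·(10 − 21) mod 17 = 5.
m = m₂ + h·q = 21 + 5·59 = 316.

316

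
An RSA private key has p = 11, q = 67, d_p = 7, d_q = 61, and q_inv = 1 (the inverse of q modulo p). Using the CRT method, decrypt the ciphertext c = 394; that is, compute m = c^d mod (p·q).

m₁ = c^(d_p) mod p: c ≡ 9 (mod 11), and 9^7 mod 11 = 4.
m₂ = c^(d_q) mod q: c ≡ 59 (mod 67), and 59^61 mod 67 = 40.
h = q_inv·(m₁ − m₂) mod p = 1·(4 − 40) mod 11 = 8.
m = m₂ + h·q = 40 + 8·67 = 576.

576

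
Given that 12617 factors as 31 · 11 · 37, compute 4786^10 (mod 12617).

4148

Mod 31: 4786 ≡ 12; 12^10 ≡ 25 (mod 31).
Mod 11: 4786 ≡ 1; since 10 | 10, by Fermat 1^10 ≡ 1 (mod 11).
Mod 37: 4786 ≡ 13; 13^10 ≡ 4 (mod 37).
Combine by CRT: x ≡ 25 (mod 31), x ≡ 1 (mod 11), x ≡ 4 (mod 37) ⇒ x ≡ 4148 (mod 12617).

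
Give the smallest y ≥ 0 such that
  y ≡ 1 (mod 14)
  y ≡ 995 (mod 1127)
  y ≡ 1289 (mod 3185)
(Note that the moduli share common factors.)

gcd(14, 1127) = 7 and 7 | (995 − 1), so the pair is consistent; merging gives y ≡ 995 (mod 2254), where 2254 = lcm(14, 1127).
gcd(2254, 3185) = 49 and 49 | (1289 − 995), so the pair is consistent; merging gives y ≡ 115949 (mod 146510), where 146510 = lcm(2254, 3185).
The solution is unique modulo lcm(14, 1127, 3185) = 146510.

115949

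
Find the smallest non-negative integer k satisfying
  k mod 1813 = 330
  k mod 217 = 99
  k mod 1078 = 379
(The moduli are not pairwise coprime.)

444515

gcd(1813, 217) = 7 and 7 | (99 − 330), so the pair is consistent; merging gives k ≡ 51094 (mod 56203), where 56203 = lcm(1813, 217).
gcd(56203, 1078) = 49 and 49 | (379 − 51094), so the pair is consistent; merging gives k ≡ 444515 (mod 1236466), where 1236466 = lcm(56203, 1078).
The solution is unique modulo lcm(1813, 217, 1078) = 1236466.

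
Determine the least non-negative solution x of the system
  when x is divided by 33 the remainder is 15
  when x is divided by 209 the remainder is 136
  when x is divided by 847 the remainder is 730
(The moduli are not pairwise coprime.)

gcd(33, 209) = 11 and 11 | (136 − 15), so the pair is consistent; merging gives x ≡ 345 (mod 627), where 627 = lcm(33, 209).
gcd(627, 847) = 11 and 11 | (730 − 345), so the pair is consistent; merging gives x ≡ 35457 (mod 48279), where 48279 = lcm(627, 847).
The solution is unique modulo lcm(33, 209, 847) = 48279.

35457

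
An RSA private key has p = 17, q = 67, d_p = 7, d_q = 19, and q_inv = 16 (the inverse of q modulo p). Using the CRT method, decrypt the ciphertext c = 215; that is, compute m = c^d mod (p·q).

m₁ = c^(d_p) mod p: c ≡ 11 (mod 17), and 11^7 mod 17 = 3.
m₂ = c^(d_q) mod q: c ≡ 14 (mod 67), and 14^19 mod 67 = 22.
h = q_inv·(m₁ − m₂) mod p = 16·(3 − 22) mod 17 = 2.
m = m₂ + h·q = 22 + 2·67 = 156.

156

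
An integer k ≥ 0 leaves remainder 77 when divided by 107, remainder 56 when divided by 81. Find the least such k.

2324

From k ≡ 77 (mod 107) write k = 77 + 107t. Substituting into k ≡ 56 (mod 81) gives 107t ≡ 60 (mod 81), and since 26⁻¹ ≡ 53 (mod 81), t ≡ 21. Hence k ≡ 77 + 107·21 = 2324 (mod 8667).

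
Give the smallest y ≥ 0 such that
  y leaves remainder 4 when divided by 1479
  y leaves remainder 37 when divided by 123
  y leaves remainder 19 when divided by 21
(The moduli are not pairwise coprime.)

16273

gcd(1479, 123) = 3 and 3 | (37 − 4), so the pair is consistent; merging gives y ≡ 16273 (mod 60639), where 60639 = lcm(1479, 123).
gcd(60639, 21) = 3 and 3 | (19 − 16273), so the pair is consistent; merging gives y ≡ 16273 (mod 424473), where 424473 = lcm(60639, 21).
The solution is unique modulo lcm(1479, 123, 21) = 424473.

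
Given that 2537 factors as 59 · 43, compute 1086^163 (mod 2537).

Mod 59: 1086 ≡ 24; by Fermat, exponent reduces to 163 mod 58 = 47; 24^47 ≡ 37 (mod 59).
Mod 43: 1086 ≡ 11; by Fermat, exponent reduces to 163 mod 42 = 37; 11^37 ≡ 35 (mod 43).
Combine by CRT: x ≡ 37 (mod 59), x ≡ 35 (mod 43) ⇒ x ≡ 981 (mod 2537).

981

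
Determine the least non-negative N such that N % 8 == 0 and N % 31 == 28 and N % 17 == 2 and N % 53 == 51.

21728

The moduli are pairwise coprime; M = 8·31·17·53 = 223448.
M/8 = 27931; 27931 ≡ 3 (mod 8); 3·3 ≡ 1, so inverse 3.
M/31 = 7208; 7208 ≡ 16 (mod 31); 16·2 ≡ 1, so inverse 2.
M/17 = 13144; 13144 ≡ 3 (mod 17); 3·6 ≡ 1, so inverse 6.
M/53 = 4216; 4216 ≡ 29 (mod 53); 29·11 ≡ 1, so inverse 11.
N ≡ 0·27931·3 + 28·7208·2 + 2·13144·6 + 51·4216·11 = 2926552.
2926552 mod 223448 = 21728.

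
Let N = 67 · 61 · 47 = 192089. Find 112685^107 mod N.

Mod 67: 112685 ≡ 58; by Fermat, exponent reduces to 107 mod 66 = 41; 58^41 ≡ 42 (mod 67).
Mod 61: 112685 ≡ 18; by Fermat, exponent reduces to 107 mod 60 = 47; 18^47 ≡ 35 (mod 61).
Mod 47: 112685 ≡ 26; by Fermat, exponent reduces to 107 mod 46 = 15; 26^15 ≡ 15 (mod 47).
Combine by CRT: x ≡ 42 (mod 67), x ≡ 35 (mod 61), x ≡ 15 (mod 47) ⇒ x ≡ 135516 (mod 192089).

135516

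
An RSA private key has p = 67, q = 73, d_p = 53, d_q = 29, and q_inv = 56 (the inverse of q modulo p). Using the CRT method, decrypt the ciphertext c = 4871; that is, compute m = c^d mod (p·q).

2230

m₁ = c^(d_p) mod p: c ≡ 47 (mod 67), and 47^53 mod 67 = 19.
m₂ = c^(d_q) mod q: c ≡ 53 (mod 73), and 53^29 mod 73 = 40.
h = q_inv·(m₁ − m₂) mod p = 56·(19 − 40) mod 67 = 30.
m = m₂ + h·q = 40 + 30·73 = 2230.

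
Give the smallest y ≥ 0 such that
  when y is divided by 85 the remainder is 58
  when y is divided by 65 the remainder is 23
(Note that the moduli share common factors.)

gcd(85, 65) = 5 and 5 | (23 − 58), so the pair is consistent; merging gives y ≡ 738 (mod 1105), where 1105 = lcm(85, 65).
The solution is unique modulo lcm(85, 65) = 1105.

738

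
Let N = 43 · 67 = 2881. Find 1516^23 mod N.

1583

Mod 43: 1516 ≡ 11; 11^23 ≡ 35 (mod 43).
Mod 67: 1516 ≡ 42; 42^23 ≡ 42 (mod 67).
Combine by CRT: x ≡ 35 (mod 43), x ≡ 42 (mod 67) ⇒ x ≡ 1583 (mod 2881).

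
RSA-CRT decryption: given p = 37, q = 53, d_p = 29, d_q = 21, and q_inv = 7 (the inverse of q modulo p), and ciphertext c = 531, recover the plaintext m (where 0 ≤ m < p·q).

m₁ = c^(d_p) mod p: c ≡ 13 (mod 37), and 13^29 mod 37 = 22.
m₂ = c^(d_q) mod q: c ≡ 1 (mod 53), and 1^21 mod 53 = 1.
h = q_inv·(m₁ − m₂) mod p = 7·(22 − 1) mod 37 = 36.
m = m₂ + h·q = 1 + 36·53 = 1909.

1909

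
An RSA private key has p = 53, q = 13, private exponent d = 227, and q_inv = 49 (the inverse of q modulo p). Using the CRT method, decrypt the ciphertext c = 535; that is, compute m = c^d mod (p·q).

d_p = d mod (p−1) = 227 mod 52 = 19; d_q = d mod (q−1) = 11.
m₁ = c^(d_p) mod p: c ≡ 5 (mod 53), and 5^19 mod 53 = 35.
m₂ = c^(d_q) mod q: c ≡ 2 (mod 13), and 2^11 mod 13 = 7.
h = q_inv·(m₁ − m₂) mod p = 49·(35 − 7) mod 53 = 47.
m = m₂ + h·q = 7 + 47·13 = 618.

618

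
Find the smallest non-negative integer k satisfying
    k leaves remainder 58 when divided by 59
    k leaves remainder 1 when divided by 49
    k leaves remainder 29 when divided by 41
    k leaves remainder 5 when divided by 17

The moduli are pairwise coprime; N = 59·49·41·17 = 2015027.
N/59 = 34153; 34153 ≡ 51 (mod 59); 51·22 ≡ 1, so inverse 22.
N/49 = 41123; 41123 ≡ 12 (mod 49); 12·45 ≡ 1, so inverse 45.
N/41 = 49147; 49147 ≡ 29 (mod 41); 29·17 ≡ 1, so inverse 17.
N/17 = 118531; 118531 ≡ 7 (mod 17); 7·5 ≡ 1, so inverse 5.
k ≡ 58·34153·22 + 1·41123·45 + 29·49147·17 + 5·118531·5 = 72622509.
72622509 mod 2015027 = 81537.

81537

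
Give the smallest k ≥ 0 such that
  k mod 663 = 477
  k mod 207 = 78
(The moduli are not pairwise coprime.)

gcd(663, 207) = 3 and 3 | (78 − 477), so the pair is consistent; merging gives k ≡ 17052 (mod 45747), where 45747 = lcm(663, 207).
The solution is unique modulo lcm(663, 207) = 45747.

17052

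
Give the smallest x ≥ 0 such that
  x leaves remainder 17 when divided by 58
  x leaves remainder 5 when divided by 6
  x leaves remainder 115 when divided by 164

10283

gcd(58, 6) = 2 and 2 | (5 − 17), so the pair is consistent; merging gives x ≡ 17 (mod 174), where 174 = lcm(58, 6).
gcd(174, 164) = 2 and 2 | (115 − 17), so the pair is consistent; merging gives x ≡ 10283 (mod 14268), where 14268 = lcm(174, 164).
The solution is unique modulo lcm(58, 6, 164) = 14268.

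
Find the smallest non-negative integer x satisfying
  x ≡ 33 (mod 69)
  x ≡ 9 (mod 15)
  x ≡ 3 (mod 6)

309

gcd(69, 15) = 3 and 3 | (9 − 33), so the pair is consistent; merging gives x ≡ 309 (mod 345), where 345 = lcm(69, 15).
gcd(345, 6) = 3 and 3 | (3 − 309), so the pair is consistent; merging gives x ≡ 309 (mod 690), where 690 = lcm(345, 6).
The solution is unique modulo lcm(69, 15, 6) = 690.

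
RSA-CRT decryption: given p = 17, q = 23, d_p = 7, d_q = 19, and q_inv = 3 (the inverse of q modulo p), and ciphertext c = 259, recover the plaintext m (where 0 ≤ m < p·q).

m₁ = c^(d_p) mod p: c ≡ 4 (mod 17), and 4^7 mod 17 = 13.
m₂ = c^(d_q) mod q: c ≡ 6 (mod 23), and 6^19 mod 23 = 18.
h = q_inv·(m₁ − m₂) mod p = 3·(13 − 18) mod 17 = 2.
m = m₂ + h·q = 18 + 2·23 = 64.

64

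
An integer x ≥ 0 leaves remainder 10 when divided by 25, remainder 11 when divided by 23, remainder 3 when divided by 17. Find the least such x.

3760

The moduli are pairwise coprime; N = 25·23·17 = 9775.
N/25 = 391; 391 ≡ 16 (mod 25); 16·11 ≡ 1, so inverse 11.
N/23 = 425; 425 ≡ 11 (mod 23); 11·21 ≡ 1, so inverse 21.
N/17 = 575; 575 ≡ 14 (mod 17); 14·11 ≡ 1, so inverse 11.
x ≡ 10·391·11 + 11·425·21 + 3·575·11 = 160160.
160160 mod 9775 = 3760.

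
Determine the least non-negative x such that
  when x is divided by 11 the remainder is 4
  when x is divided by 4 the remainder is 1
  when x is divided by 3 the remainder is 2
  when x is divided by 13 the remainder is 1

521

The moduli are pairwise coprime; N = 11·4·3·13 = 1716.
N/11 = 156; 156 ≡ 2 (mod 11); 2·6 ≡ 1, so inverse 6.
N/4 = 429; 429 ≡ 1 (mod 4), inverse 1.
N/3 = 572; 572 ≡ 2 (mod 3); 2·2 ≡ 1, so inverse 2.
N/13 = 132; 132 ≡ 2 (mod 13); 2·7 ≡ 1, so inverse 7.
x ≡ 4·156·6 + 1·429·1 + 2·572·2 + 1·132·7 = 7385.
7385 mod 1716 = 521.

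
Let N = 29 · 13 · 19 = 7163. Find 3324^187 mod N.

1348

Mod 29: 3324 ≡ 18; by Fermat, exponent reduces to 187 mod 28 = 19; 18^19 ≡ 14 (mod 29).
Mod 13: 3324 ≡ 9; by Fermat, exponent reduces to 187 mod 12 = 7; 9^7 ≡ 9 (mod 13).
Mod 19: 3324 ≡ 18; by Fermat, exponent reduces to 187 mod 18 = 7; 18^7 ≡ 18 (mod 19).
Combine by CRT: x ≡ 14 (mod 29), x ≡ 9 (mod 13), x ≡ 18 (mod 19) ⇒ x ≡ 1348 (mod 7163).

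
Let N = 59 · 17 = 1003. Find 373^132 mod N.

324

Mod 59: 373 ≡ 19; by Fermat, exponent reduces to 132 mod 58 = 16; 19^16 ≡ 29 (mod 59).
Mod 17: 373 ≡ 16; by Fermat, exponent reduces to 132 mod 16 = 4; 16^4 ≡ 1 (mod 17).
Combine by CRT: x ≡ 29 (mod 59), x ≡ 1 (mod 17) ⇒ x ≡ 324 (mod 1003).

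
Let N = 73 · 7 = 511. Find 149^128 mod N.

137

Mod 73: 149 ≡ 3; by Fermat, exponent reduces to 128 mod 72 = 56; 3^56 ≡ 64 (mod 73).
Mod 7: 149 ≡ 2; by Fermat, exponent reduces to 128 mod 6 = 2; 2^2 ≡ 4 (mod 7).
Combine by CRT: x ≡ 64 (mod 73), x ≡ 4 (mod 7) ⇒ x ≡ 137 (mod 511).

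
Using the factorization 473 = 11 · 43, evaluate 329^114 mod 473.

Mod 11: 329 ≡ 10; by Fermat, exponent reduces to 114 mod 10 = 4; 10^4 ≡ 1 (mod 11).
Mod 43: 329 ≡ 28; by Fermat, exponent reduces to 114 mod 42 = 30; 28^30 ≡ 16 (mod 43).
Combine by CRT: x ≡ 1 (mod 11), x ≡ 16 (mod 43) ⇒ x ≡ 188 (mod 473).

188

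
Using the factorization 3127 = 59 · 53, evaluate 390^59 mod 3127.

Mod 59: 390 ≡ 36; by Fermat, exponent reduces to 59 mod 58 = 1; 36^1 ≡ 36 (mod 59).
Mod 53: 390 ≡ 19; by Fermat, exponent reduces to 59 mod 52 = 7; 19^7 ≡ 27 (mod 53).
Combine by CRT: x ≡ 36 (mod 59), x ≡ 27 (mod 53) ⇒ x ≡ 1511 (mod 3127).

1511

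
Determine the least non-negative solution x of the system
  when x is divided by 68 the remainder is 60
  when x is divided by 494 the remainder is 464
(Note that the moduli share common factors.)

2440

Combine the congruences pairwise.
gcd(68, 494) = 2 and 2 | (464 − 60), so the pair is consistent; merging gives x ≡ 2440 (mod 16796), where 16796 = lcm(68, 494).
The solution is unique modulo lcm(68, 494) = 16796.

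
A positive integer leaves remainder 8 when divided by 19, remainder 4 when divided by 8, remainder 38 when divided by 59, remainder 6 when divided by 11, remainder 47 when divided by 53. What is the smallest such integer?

The moduli are pairwise coprime; N = 19·8·59·11·53 = 5228344.
N/19 = 275176; 275176 ≡ 18 (mod 19); 18·18 ≡ 1, so inverse 18.
N/8 = 653543; 653543 ≡ 7 (mod 8); 7·7 ≡ 1, so inverse 7.
N/59 = 88616; 88616 ≡ 57 (mod 59); 57·29 ≡ 1, so inverse 29.
N/11 = 475304; 475304 ≡ 5 (mod 11); 5·9 ≡ 1, so inverse 9.
N/53 = 98648; 98648 ≡ 15 (mod 53); 15·46 ≡ 1, so inverse 46.
x ≡ 8·275176·18 + 4·653543·7 + 38·88616·29 + 6·475304·9 + 47·98648·46 = 394522772.
394522772 mod 5228344 = 2396972.

2396972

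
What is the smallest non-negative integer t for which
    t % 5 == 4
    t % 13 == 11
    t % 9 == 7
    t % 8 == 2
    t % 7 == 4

26674

The moduli are pairwise coprime; N = 5·13·9·8·7 = 32760.
N/5 = 6552; 6552 ≡ 2 (mod 5); 2·3 ≡ 1, so inverse 3.
N/13 = 2520; 2520 ≡ 11 (mod 13); 11·6 ≡ 1, so inverse 6.
N/9 = 3640; 3640 ≡ 4 (mod 9); 4·7 ≡ 1, so inverse 7.
N/8 = 4095; 4095 ≡ 7 (mod 8); 7·7 ≡ 1, so inverse 7.
N/7 = 4680; 4680 ≡ 4 (mod 7); 4·2 ≡ 1, so inverse 2.
t ≡ 4·6552·3 + 11·2520·6 + 7·3640·7 + 2·4095·7 + 4·4680·2 = 518074.
518074 mod 32760 = 26674.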